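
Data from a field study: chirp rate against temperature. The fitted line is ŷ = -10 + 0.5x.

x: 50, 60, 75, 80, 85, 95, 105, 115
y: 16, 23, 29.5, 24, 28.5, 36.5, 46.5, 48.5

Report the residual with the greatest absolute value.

x=50: ŷ = -10 + 0.5·50 = 15; e = 16 − 15 = 1
x=60: ŷ = -10 + 0.5·60 = 20; e = 23 − 20 = 3
x=75: ŷ = -10 + 0.5·75 = 27.5; e = 29.5 − 27.5 = 2
x=80: ŷ = -10 + 0.5·80 = 30; e = 24 − 30 = -6
x=85: ŷ = -10 + 0.5·85 = 32.5; e = 28.5 − 32.5 = -4
x=95: ŷ = -10 + 0.5·95 = 37.5; e = 36.5 − 37.5 = -1
x=105: ŷ = -10 + 0.5·105 = 42.5; e = 46.5 − 42.5 = 4
x=115: ŷ = -10 + 0.5·115 = 47.5; e = 48.5 − 47.5 = 1
Largest |e| is 6 at x = 80, residual -6.

e = -6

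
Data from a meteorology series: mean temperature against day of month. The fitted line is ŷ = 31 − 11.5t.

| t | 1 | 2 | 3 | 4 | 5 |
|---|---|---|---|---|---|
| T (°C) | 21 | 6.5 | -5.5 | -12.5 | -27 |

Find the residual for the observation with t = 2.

ŷ = 31 − 11.5·2 = 8
r = 6.5 − 8 = -1.5

r = -1.5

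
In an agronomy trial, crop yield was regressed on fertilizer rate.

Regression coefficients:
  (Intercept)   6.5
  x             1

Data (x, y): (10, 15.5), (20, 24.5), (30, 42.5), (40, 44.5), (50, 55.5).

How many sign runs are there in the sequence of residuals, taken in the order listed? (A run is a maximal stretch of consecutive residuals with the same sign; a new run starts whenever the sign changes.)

3 runs

x=10: ŷ = 6.5 + 10 = 16.5; r = 15.5 − 16.5 = -1
x=20: ŷ = 6.5 + 20 = 26.5; r = 24.5 − 26.5 = -2
x=30: ŷ = 6.5 + 30 = 36.5; r = 42.5 − 36.5 = 6
x=40: ŷ = 6.5 + 40 = 46.5; r = 44.5 − 46.5 = -2
x=50: ŷ = 6.5 + 50 = 56.5; r = 55.5 − 56.5 = -1
Signs: − − + − −
Runs: −×2, +×1, −×2 → 3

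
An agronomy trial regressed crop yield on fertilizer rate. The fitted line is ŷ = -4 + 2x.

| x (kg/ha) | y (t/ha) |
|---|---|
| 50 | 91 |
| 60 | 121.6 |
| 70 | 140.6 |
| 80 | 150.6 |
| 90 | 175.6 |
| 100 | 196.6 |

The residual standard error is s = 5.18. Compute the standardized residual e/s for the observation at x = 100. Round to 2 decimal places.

0.12

ŷ = -4 + 2·100 = 196
e = 196.6 − 196 = 0.6
e/s = 0.6 / 5.18 = 0.12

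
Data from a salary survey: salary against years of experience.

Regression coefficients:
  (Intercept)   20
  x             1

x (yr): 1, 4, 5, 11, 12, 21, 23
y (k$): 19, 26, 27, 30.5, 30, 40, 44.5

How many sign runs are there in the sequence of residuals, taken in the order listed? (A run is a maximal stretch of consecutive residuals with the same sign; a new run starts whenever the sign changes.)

4 runs

x=1: ŷ = 20 + 1 = 21; r = 19 − 21 = -2
x=4: ŷ = 20 + 4 = 24; r = 26 − 24 = 2
x=5: ŷ = 20 + 5 = 25; r = 27 − 25 = 2
x=11: ŷ = 20 + 11 = 31; r = 30.5 − 31 = -0.5
x=12: ŷ = 20 + 12 = 32; r = 30 − 32 = -2
x=21: ŷ = 20 + 21 = 41; r = 40 − 41 = -1
x=23: ŷ = 20 + 23 = 43; r = 44.5 − 43 = 1.5
Signs: − + + − − − +
Runs: −×1, +×2, −×3, +×1 → 4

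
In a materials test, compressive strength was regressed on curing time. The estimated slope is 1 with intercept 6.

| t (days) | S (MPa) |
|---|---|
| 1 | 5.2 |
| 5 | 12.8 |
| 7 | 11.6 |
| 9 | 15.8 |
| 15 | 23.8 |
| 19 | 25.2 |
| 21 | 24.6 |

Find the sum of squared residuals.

t=1: ŷ = 6 + 1 = 7; e = 5.2 − 7 = -1.8
t=5: ŷ = 6 + 5 = 11; e = 12.8 − 11 = 1.8
t=7: ŷ = 6 + 7 = 13; e = 11.6 − 13 = -1.4
t=9: ŷ = 6 + 9 = 15; e = 15.8 − 15 = 0.8
t=15: ŷ = 6 + 15 = 21; e = 23.8 − 21 = 2.8
t=19: ŷ = 6 + 19 = 25; e = 25.2 − 25 = 0.2
t=21: ŷ = 6 + 21 = 27; e = 24.6 − 27 = -2.4
SSE = 3.24 + 3.24 + 1.96 + 0.64 + 7.84 + 0.04 + 5.76 = 22.72

SSE = 22.72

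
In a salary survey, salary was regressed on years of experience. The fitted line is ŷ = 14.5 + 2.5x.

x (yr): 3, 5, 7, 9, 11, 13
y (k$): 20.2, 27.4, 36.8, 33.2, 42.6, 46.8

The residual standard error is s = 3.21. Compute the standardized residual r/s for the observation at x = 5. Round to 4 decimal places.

0.1246

ŷ = 14.5 + 2.5·5 = 27
r = 27.4 − 27 = 0.4
r/s = 0.4 / 3.21 = 0.1246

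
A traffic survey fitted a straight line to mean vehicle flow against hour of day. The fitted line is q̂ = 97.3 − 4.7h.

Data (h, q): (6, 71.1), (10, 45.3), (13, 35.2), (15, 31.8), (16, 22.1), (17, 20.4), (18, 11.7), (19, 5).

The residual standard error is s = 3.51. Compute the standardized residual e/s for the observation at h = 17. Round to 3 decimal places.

q̂ = 97.3 − 4.7·17 = 17.4
e = 20.4 − 17.4 = 3
e/s = 3 / 3.51 = 0.855

0.855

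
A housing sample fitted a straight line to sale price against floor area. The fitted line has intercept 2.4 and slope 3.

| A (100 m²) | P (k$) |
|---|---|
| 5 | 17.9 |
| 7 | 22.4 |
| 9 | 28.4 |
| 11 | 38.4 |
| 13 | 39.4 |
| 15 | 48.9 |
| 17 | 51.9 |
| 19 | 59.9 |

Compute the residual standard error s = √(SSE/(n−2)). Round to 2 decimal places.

A=5: ŷ = 2.4 + 3·5 = 17.4; r = 17.9 − 17.4 = 0.5
A=7: ŷ = 2.4 + 3·7 = 23.4; r = 22.4 − 23.4 = -1
A=9: ŷ = 2.4 + 3·9 = 29.4; r = 28.4 − 29.4 = -1
A=11: ŷ = 2.4 + 3·11 = 35.4; r = 38.4 − 35.4 = 3
A=13: ŷ = 2.4 + 3·13 = 41.4; r = 39.4 − 41.4 = -2
A=15: ŷ = 2.4 + 3·15 = 47.4; r = 48.9 − 47.4 = 1.5
A=17: ŷ = 2.4 + 3·17 = 53.4; r = 51.9 − 53.4 = -1.5
A=19: ŷ = 2.4 + 3·19 = 59.4; r = 59.9 − 59.4 = 0.5
SSE = 0.25 + 1 + 1 + 9 + 4 + 2.25 + 2.25 + 0.25 = 20
s = √(20/6) = √3.33333 ≈ 1.83

s = 1.83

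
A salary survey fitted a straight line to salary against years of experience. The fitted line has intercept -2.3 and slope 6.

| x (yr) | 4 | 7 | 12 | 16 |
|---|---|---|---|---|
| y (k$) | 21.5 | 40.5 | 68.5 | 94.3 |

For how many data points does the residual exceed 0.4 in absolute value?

x=4: ŷ = -2.3 + 6·4 = 21.7; r = 21.5 − 21.7 = -0.2
x=7: ŷ = -2.3 + 6·7 = 39.7; r = 40.5 − 39.7 = 0.8
x=12: ŷ = -2.3 + 6·12 = 69.7; r = 68.5 − 69.7 = -1.2
x=16: ŷ = -2.3 + 6·16 = 93.7; r = 94.3 − 93.7 = 0.6
|r| > 0.4: x=7 (|r|=0.8), x=12 (|r|=1.2), x=16 (|r|=0.6) → 3

3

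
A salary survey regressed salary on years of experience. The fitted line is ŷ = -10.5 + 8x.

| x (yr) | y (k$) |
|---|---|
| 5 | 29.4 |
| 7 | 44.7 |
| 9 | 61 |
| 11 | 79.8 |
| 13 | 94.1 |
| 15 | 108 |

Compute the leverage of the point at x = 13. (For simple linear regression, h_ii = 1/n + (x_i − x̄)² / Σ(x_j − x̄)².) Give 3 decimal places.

x̄ = (5 + 7 + 9 + 11 + 13 + 15)/6 = 10
Σ(x − x̄)² = 25 + 9 + 1 + 1 + 9 + 25 = 70
h = 1/6 + (3)²/70 = 0.166667 + 0.128571 = 0.295

h = 0.295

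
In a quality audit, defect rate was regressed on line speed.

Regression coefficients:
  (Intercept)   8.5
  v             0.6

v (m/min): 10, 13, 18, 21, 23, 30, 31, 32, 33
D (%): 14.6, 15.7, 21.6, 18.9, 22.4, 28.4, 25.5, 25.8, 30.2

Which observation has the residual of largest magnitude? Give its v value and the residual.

v=10: D̂ = 8.5 + 0.6·10 = 14.5; r = 14.6 − 14.5 = 0.1
v=13: D̂ = 8.5 + 0.6·13 = 16.3; r = 15.7 − 16.3 = -0.6
v=18: D̂ = 8.5 + 0.6·18 = 19.3; r = 21.6 − 19.3 = 2.3
v=21: D̂ = 8.5 + 0.6·21 = 21.1; r = 18.9 − 21.1 = -2.2
v=23: D̂ = 8.5 + 0.6·23 = 22.3; r = 22.4 − 22.3 = 0.1
v=30: D̂ = 8.5 + 0.6·30 = 26.5; r = 28.4 − 26.5 = 1.9
v=31: D̂ = 8.5 + 0.6·31 = 27.1; r = 25.5 − 27.1 = -1.6
v=32: D̂ = 8.5 + 0.6·32 = 27.7; r = 25.8 − 27.7 = -1.9
v=33: D̂ = 8.5 + 0.6·33 = 28.3; r = 30.2 − 28.3 = 1.9
Largest |r| is 2.3 at v = 18, residual 2.3.

v = 18, r = 2.3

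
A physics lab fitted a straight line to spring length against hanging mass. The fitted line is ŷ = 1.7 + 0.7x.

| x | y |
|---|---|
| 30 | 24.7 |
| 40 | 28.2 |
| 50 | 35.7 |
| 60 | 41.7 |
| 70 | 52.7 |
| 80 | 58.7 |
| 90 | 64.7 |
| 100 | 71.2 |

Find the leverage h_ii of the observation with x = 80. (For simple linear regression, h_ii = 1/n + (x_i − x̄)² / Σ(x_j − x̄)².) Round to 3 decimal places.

h = 0.179

x̄ = (30 + 40 + 50 + 60 + 70 + 80 + 90 + 100)/8 = 65
Σ(x − x̄)² = 1225 + 625 + 225 + 25 + 25 + 225 + 625 + 1225 = 4200
h = 1/8 + (15)²/4200 = 0.125 + 0.0535714 = 0.179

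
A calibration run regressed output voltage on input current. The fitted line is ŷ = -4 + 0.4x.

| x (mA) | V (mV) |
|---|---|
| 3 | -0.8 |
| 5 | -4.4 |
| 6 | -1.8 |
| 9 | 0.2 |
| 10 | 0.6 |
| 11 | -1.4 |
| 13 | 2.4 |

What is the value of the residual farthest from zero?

x=3: ŷ = -4 + 0.4·3 = -2.8; r = -0.8 − (-2.8) = 2
x=5: ŷ = -4 + 0.4·5 = -2; r = -4.4 − (-2) = -2.4
x=6: ŷ = -4 + 0.4·6 = -1.6; r = -1.8 − (-1.6) = -0.2
x=9: ŷ = -4 + 0.4·9 = -0.4; r = 0.2 − (-0.4) = 0.6
x=10: ŷ = -4 + 0.4·10 = 0; r = 0.6 − 0 = 0.6
x=11: ŷ = -4 + 0.4·11 = 0.4; r = -1.4 − 0.4 = -1.8
x=13: ŷ = -4 + 0.4·13 = 1.2; r = 2.4 − 1.2 = 1.2
Largest |r| is 2.4 at x = 5, residual -2.4.

r = -2.4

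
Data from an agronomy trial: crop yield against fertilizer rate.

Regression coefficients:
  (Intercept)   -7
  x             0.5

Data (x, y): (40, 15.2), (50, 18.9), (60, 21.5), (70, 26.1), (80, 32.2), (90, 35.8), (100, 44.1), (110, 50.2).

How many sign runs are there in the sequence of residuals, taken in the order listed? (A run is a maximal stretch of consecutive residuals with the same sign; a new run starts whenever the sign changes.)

x=40: ŷ = -7 + 0.5·40 = 13; e = 15.2 − 13 = 2.2
x=50: ŷ = -7 + 0.5·50 = 18; e = 18.9 − 18 = 0.9
x=60: ŷ = -7 + 0.5·60 = 23; e = 21.5 − 23 = -1.5
x=70: ŷ = -7 + 0.5·70 = 28; e = 26.1 − 28 = -1.9
x=80: ŷ = -7 + 0.5·80 = 33; e = 32.2 − 33 = -0.8
x=90: ŷ = -7 + 0.5·90 = 38; e = 35.8 − 38 = -2.2
x=100: ŷ = -7 + 0.5·100 = 43; e = 44.1 − 43 = 1.1
x=110: ŷ = -7 + 0.5·110 = 48; e = 50.2 − 48 = 2.2
Signs: + + − − − − + +
Runs: +×2, −×4, +×2 → 3

3 runs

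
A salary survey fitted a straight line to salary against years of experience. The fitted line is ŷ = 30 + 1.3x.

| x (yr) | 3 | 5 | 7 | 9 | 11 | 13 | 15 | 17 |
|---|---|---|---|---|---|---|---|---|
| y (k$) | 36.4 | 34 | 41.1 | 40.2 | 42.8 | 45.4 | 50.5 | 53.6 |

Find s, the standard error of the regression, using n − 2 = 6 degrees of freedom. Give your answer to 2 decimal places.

s = 2.10

x=3: ŷ = 30 + 1.3·3 = 33.9; r = 36.4 − 33.9 = 2.5
x=5: ŷ = 30 + 1.3·5 = 36.5; r = 34 − 36.5 = -2.5
x=7: ŷ = 30 + 1.3·7 = 39.1; r = 41.1 − 39.1 = 2
x=9: ŷ = 30 + 1.3·9 = 41.7; r = 40.2 − 41.7 = -1.5
x=11: ŷ = 30 + 1.3·11 = 44.3; r = 42.8 − 44.3 = -1.5
x=13: ŷ = 30 + 1.3·13 = 46.9; r = 45.4 − 46.9 = -1.5
x=15: ŷ = 30 + 1.3·15 = 49.5; r = 50.5 − 49.5 = 1
x=17: ŷ = 30 + 1.3·17 = 52.1; r = 53.6 − 52.1 = 1.5
SSE = 6.25 + 6.25 + 4 + 2.25 + 2.25 + 2.25 + 1 + 2.25 = 26.5
s = √(26.5/6) = √4.41667 ≈ 2.10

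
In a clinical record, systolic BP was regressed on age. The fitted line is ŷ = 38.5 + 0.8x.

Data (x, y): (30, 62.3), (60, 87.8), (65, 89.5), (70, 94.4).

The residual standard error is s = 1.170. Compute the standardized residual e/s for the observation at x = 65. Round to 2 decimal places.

-0.85

ŷ = 38.5 + 0.8·65 = 90.5
e = 89.5 − 90.5 = -1
e/s = -1 / 1.170 = -0.85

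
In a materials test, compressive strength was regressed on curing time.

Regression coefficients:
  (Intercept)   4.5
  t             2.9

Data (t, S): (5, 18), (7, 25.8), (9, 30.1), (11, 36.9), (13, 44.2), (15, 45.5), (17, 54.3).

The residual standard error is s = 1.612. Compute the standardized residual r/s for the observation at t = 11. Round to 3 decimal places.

0.310

ŷ = 4.5 + 2.9·11 = 36.4
r = 36.9 − 36.4 = 0.5
r/s = 0.5 / 1.612 = 0.310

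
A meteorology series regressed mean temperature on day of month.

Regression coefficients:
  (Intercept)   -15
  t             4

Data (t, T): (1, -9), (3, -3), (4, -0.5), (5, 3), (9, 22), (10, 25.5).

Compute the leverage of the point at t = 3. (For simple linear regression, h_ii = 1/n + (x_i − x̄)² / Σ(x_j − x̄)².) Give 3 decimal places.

h = 0.255

t̄ = (1 + 3 + 4 + 5 + 9 + 10)/6 = 5.33333
Σ(t − t̄)² = 18.7778 + 5.44444 + 1.77778 + 0.111111 + 13.4444 + 21.7778 = 61.3333
h = 1/6 + (-2.33333)²/61.3333 = 0.166667 + 0.0887681 = 0.255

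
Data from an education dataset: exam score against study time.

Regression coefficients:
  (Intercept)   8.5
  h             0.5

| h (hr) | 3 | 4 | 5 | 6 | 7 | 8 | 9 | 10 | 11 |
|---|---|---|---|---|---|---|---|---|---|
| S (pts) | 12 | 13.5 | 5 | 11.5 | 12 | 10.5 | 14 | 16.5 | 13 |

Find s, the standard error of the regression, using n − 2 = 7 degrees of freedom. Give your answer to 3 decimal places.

h=3: Ŝ = 8.5 + 0.5·3 = 10; r = 12 − 10 = 2
h=4: Ŝ = 8.5 + 0.5·4 = 10.5; r = 13.5 − 10.5 = 3
h=5: Ŝ = 8.5 + 0.5·5 = 11; r = 5 − 11 = -6
h=6: Ŝ = 8.5 + 0.5·6 = 11.5; r = 11.5 − 11.5 = 0
h=7: Ŝ = 8.5 + 0.5·7 = 12; r = 12 − 12 = 0
h=8: Ŝ = 8.5 + 0.5·8 = 12.5; r = 10.5 − 12.5 = -2
h=9: Ŝ = 8.5 + 0.5·9 = 13; r = 14 − 13 = 1
h=10: Ŝ = 8.5 + 0.5·10 = 13.5; r = 16.5 − 13.5 = 3
h=11: Ŝ = 8.5 + 0.5·11 = 14; r = 13 − 14 = -1
SSE = 4 + 9 + 36 + 0 + 0 + 4 + 1 + 9 + 1 = 64
s = √(64/7) = √9.14286 ≈ 3.024

s = 3.024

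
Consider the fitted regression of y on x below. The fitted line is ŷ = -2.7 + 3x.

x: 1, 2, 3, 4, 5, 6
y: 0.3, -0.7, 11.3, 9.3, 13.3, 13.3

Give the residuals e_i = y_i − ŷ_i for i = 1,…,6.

0, -4, 5, 0, 1, -2

x=1: ŷ = -2.7 + 3·1 = 0.3; e = 0.3 − 0.3 = 0
x=2: ŷ = -2.7 + 3·2 = 3.3; e = -0.7 − 3.3 = -4
x=3: ŷ = -2.7 + 3·3 = 6.3; e = 11.3 − 6.3 = 5
x=4: ŷ = -2.7 + 3·4 = 9.3; e = 9.3 − 9.3 = 0
x=5: ŷ = -2.7 + 3·5 = 12.3; e = 13.3 − 12.3 = 1
x=6: ŷ = -2.7 + 3·6 = 15.3; e = 13.3 − 15.3 = -2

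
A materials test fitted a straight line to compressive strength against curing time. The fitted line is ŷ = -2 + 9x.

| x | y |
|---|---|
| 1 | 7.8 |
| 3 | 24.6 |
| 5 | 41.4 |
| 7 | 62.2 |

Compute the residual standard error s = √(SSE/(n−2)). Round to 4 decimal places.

x=1: ŷ = -2 + 9·1 = 7; r = 7.8 − 7 = 0.8
x=3: ŷ = -2 + 9·3 = 25; r = 24.6 − 25 = -0.4
x=5: ŷ = -2 + 9·5 = 43; r = 41.4 − 43 = -1.6
x=7: ŷ = -2 + 9·7 = 61; r = 62.2 − 61 = 1.2
SSE = 0.64 + 0.16 + 2.56 + 1.44 = 4.8
s = √(4.8/2) = √2.4 ≈ 1.5492

s = 1.5492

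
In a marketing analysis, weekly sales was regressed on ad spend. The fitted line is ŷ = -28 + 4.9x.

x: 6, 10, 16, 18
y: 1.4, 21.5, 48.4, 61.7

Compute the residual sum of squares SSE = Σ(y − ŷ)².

SSE = 6.5

x=6: ŷ = -28 + 4.9·6 = 1.4; e = 1.4 − 1.4 = 0
x=10: ŷ = -28 + 4.9·10 = 21; e = 21.5 − 21 = 0.5
x=16: ŷ = -28 + 4.9·16 = 50.4; e = 48.4 − 50.4 = -2
x=18: ŷ = -28 + 4.9·18 = 60.2; e = 61.7 − 60.2 = 1.5
SSE = 0 + 0.25 + 4 + 2.25 = 6.5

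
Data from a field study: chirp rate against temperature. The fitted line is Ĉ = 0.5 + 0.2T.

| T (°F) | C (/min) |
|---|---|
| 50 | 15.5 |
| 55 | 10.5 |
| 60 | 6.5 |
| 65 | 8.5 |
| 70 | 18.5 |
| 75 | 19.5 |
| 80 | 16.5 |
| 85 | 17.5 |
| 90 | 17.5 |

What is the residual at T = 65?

Ĉ = 0.5 + 0.2·65 = 13.5
e = 8.5 − 13.5 = -5

e = -5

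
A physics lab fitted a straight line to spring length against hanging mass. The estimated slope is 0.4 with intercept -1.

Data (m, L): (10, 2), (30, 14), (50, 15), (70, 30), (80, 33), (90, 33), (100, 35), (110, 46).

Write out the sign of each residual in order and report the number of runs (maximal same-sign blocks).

m=10: L̂ = -1 + 0.4·10 = 3; e = 2 − 3 = -1
m=30: L̂ = -1 + 0.4·30 = 11; e = 14 − 11 = 3
m=50: L̂ = -1 + 0.4·50 = 19; e = 15 − 19 = -4
m=70: L̂ = -1 + 0.4·70 = 27; e = 30 − 27 = 3
m=80: L̂ = -1 + 0.4·80 = 31; e = 33 − 31 = 2
m=90: L̂ = -1 + 0.4·90 = 35; e = 33 − 35 = -2
m=100: L̂ = -1 + 0.4·100 = 39; e = 35 − 39 = -4
m=110: L̂ = -1 + 0.4·110 = 43; e = 46 − 43 = 3
Signs: − + − + + − − +
Runs: −×1, +×1, −×1, +×2, −×2, +×1 → 6

6 runs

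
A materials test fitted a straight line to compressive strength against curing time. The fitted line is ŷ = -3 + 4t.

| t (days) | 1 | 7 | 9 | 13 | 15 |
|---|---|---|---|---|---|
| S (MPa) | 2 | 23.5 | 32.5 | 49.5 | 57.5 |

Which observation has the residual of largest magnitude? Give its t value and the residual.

t=1: ŷ = -3 + 4·1 = 1; e = 2 − 1 = 1
t=7: ŷ = -3 + 4·7 = 25; e = 23.5 − 25 = -1.5
t=9: ŷ = -3 + 4·9 = 33; e = 32.5 − 33 = -0.5
t=13: ŷ = -3 + 4·13 = 49; e = 49.5 − 49 = 0.5
t=15: ŷ = -3 + 4·15 = 57; e = 57.5 − 57 = 0.5
Largest |e| is 1.5 at t = 7, residual -1.5.

t = 7, e = -1.5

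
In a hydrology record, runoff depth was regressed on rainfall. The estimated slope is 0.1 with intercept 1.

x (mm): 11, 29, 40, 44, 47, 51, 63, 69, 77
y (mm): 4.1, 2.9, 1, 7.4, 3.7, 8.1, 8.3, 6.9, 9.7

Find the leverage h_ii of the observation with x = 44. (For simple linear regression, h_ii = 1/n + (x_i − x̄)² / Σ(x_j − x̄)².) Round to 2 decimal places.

h = 0.12

x̄ = (11 + 29 + 40 + 44 + 47 + 51 + 63 + 69 + 77)/9 = 47.8889
Σ(x − x̄)² = 1360.79 + 356.79 + 62.2346 + 15.1235 + 0.790123 + 9.67901 + 228.346 + 445.679 + 847.457 = 3326.89
h = 1/9 + (-3.88889)²/3326.89 = 0.111111 + 0.00454583 = 0.12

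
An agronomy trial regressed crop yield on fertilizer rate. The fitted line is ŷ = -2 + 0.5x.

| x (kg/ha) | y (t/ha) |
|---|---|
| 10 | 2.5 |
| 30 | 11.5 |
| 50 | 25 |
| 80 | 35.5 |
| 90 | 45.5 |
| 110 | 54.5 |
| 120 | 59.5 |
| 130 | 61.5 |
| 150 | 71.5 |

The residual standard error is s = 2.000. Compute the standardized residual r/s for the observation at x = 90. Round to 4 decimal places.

1.2500

ŷ = -2 + 0.5·90 = 43
r = 45.5 − 43 = 2.5
r/s = 2.5 / 2.000 = 1.2500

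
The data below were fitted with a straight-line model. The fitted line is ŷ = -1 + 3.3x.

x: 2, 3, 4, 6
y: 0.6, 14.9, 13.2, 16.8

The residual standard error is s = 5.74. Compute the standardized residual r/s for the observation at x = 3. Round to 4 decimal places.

1.0453

ŷ = -1 + 3.3·3 = 8.9
r = 14.9 − 8.9 = 6
r/s = 6 / 5.74 = 1.0453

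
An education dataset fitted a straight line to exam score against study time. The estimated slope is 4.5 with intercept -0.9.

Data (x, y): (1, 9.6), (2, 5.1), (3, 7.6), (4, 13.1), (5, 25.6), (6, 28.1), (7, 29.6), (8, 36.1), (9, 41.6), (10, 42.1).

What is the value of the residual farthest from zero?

r = 6

x=1: ŷ = -0.9 + 4.5·1 = 3.6; r = 9.6 − 3.6 = 6
x=2: ŷ = -0.9 + 4.5·2 = 8.1; r = 5.1 − 8.1 = -3
x=3: ŷ = -0.9 + 4.5·3 = 12.6; r = 7.6 − 12.6 = -5
x=4: ŷ = -0.9 + 4.5·4 = 17.1; r = 13.1 − 17.1 = -4
x=5: ŷ = -0.9 + 4.5·5 = 21.6; r = 25.6 − 21.6 = 4
x=6: ŷ = -0.9 + 4.5·6 = 26.1; r = 28.1 − 26.1 = 2
x=7: ŷ = -0.9 + 4.5·7 = 30.6; r = 29.6 − 30.6 = -1
x=8: ŷ = -0.9 + 4.5·8 = 35.1; r = 36.1 − 35.1 = 1
x=9: ŷ = -0.9 + 4.5·9 = 39.6; r = 41.6 − 39.6 = 2
x=10: ŷ = -0.9 + 4.5·10 = 44.1; r = 42.1 − 44.1 = -2
Largest |r| is 6 at x = 1, residual 6.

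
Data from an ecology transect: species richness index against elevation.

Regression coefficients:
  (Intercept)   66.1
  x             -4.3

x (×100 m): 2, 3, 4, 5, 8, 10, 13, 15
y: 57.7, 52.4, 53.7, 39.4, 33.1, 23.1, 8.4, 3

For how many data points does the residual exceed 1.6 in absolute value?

3

x=2: ŷ = 66.1 − 4.3·2 = 57.5; e = 57.7 − 57.5 = 0.2
x=3: ŷ = 66.1 − 4.3·3 = 53.2; e = 52.4 − 53.2 = -0.8
x=4: ŷ = 66.1 − 4.3·4 = 48.9; e = 53.7 − 48.9 = 4.8
x=5: ŷ = 66.1 − 4.3·5 = 44.6; e = 39.4 − 44.6 = -5.2
x=8: ŷ = 66.1 − 4.3·8 = 31.7; e = 33.1 − 31.7 = 1.4
x=10: ŷ = 66.1 − 4.3·10 = 23.1; e = 23.1 − 23.1 = 0
x=13: ŷ = 66.1 − 4.3·13 = 10.2; e = 8.4 − 10.2 = -1.8
x=15: ŷ = 66.1 − 4.3·15 = 1.6; e = 3 − 1.6 = 1.4
|e| > 1.6: x=4 (|e|=4.8), x=5 (|e|=5.2), x=13 (|e|=1.8) → 3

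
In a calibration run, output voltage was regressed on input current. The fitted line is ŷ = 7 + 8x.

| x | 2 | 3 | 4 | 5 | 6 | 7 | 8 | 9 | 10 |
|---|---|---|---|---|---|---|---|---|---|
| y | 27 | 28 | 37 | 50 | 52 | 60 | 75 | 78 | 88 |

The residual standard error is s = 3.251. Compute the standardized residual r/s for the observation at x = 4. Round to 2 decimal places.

-0.62

ŷ = 7 + 8·4 = 39
r = 37 − 39 = -2
r/s = -2 / 3.251 = -0.62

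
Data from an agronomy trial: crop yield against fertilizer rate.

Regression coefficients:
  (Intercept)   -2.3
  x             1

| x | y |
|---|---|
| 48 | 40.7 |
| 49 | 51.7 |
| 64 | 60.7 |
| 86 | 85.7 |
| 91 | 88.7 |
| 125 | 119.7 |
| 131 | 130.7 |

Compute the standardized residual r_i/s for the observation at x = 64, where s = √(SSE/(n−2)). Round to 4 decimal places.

x=48: ŷ = -2.3 + 48 = 45.7; r = 40.7 − 45.7 = -5
x=49: ŷ = -2.3 + 49 = 46.7; r = 51.7 − 46.7 = 5
x=64: ŷ = -2.3 + 64 = 61.7; r = 60.7 − 61.7 = -1
x=86: ŷ = -2.3 + 86 = 83.7; r = 85.7 − 83.7 = 2
x=91: ŷ = -2.3 + 91 = 88.7; r = 88.7 − 88.7 = 0
x=125: ŷ = -2.3 + 125 = 122.7; r = 119.7 − 122.7 = -3
x=131: ŷ = -2.3 + 131 = 128.7; r = 130.7 − 128.7 = 2
SSE = 25 + 25 + 1 + 4 + 0 + 9 + 4 = 68
s = √(68/5) = 3.68782
r/s = -1 / 3.68782 = -0.2712

-0.2712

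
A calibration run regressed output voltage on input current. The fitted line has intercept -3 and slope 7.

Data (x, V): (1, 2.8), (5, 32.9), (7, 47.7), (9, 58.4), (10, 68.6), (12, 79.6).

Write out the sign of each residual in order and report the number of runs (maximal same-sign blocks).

5 runs

x=1: V̂ = -3 + 7·1 = 4; r = 2.8 − 4 = -1.2
x=5: V̂ = -3 + 7·5 = 32; r = 32.9 − 32 = 0.9
x=7: V̂ = -3 + 7·7 = 46; r = 47.7 − 46 = 1.7
x=9: V̂ = -3 + 7·9 = 60; r = 58.4 − 60 = -1.6
x=10: V̂ = -3 + 7·10 = 67; r = 68.6 − 67 = 1.6
x=12: V̂ = -3 + 7·12 = 81; r = 79.6 − 81 = -1.4
Signs: − + + − + −
Runs: −×1, +×2, −×1, +×1, −×1 → 5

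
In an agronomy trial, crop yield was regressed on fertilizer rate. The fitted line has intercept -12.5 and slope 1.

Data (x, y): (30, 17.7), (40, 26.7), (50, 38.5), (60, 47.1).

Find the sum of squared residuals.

x=30: ŷ = -12.5 + 30 = 17.5; e = 17.7 − 17.5 = 0.2
x=40: ŷ = -12.5 + 40 = 27.5; e = 26.7 − 27.5 = -0.8
x=50: ŷ = -12.5 + 50 = 37.5; e = 38.5 − 37.5 = 1
x=60: ŷ = -12.5 + 60 = 47.5; e = 47.1 − 47.5 = -0.4
SSE = 0.04 + 0.64 + 1 + 0.16 = 1.84

SSE = 1.84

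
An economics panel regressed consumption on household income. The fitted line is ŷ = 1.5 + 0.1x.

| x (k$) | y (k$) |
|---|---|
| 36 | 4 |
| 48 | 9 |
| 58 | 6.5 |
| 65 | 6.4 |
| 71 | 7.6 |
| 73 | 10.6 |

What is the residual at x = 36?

r = -1.1

ŷ = 1.5 + 0.1·36 = 5.1
r = 4 − 5.1 = -1.1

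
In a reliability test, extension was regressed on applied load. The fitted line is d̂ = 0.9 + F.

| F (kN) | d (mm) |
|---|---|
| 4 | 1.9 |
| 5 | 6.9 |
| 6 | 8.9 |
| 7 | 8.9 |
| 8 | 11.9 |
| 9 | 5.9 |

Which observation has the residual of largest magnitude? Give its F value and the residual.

F=4: d̂ = 0.9 + 4 = 4.9; r = 1.9 − 4.9 = -3
F=5: d̂ = 0.9 + 5 = 5.9; r = 6.9 − 5.9 = 1
F=6: d̂ = 0.9 + 6 = 6.9; r = 8.9 − 6.9 = 2
F=7: d̂ = 0.9 + 7 = 7.9; r = 8.9 − 7.9 = 1
F=8: d̂ = 0.9 + 8 = 8.9; r = 11.9 − 8.9 = 3
F=9: d̂ = 0.9 + 9 = 9.9; r = 5.9 − 9.9 = -4
Largest |r| is 4 at F = 9, residual -4.

F = 9, r = -4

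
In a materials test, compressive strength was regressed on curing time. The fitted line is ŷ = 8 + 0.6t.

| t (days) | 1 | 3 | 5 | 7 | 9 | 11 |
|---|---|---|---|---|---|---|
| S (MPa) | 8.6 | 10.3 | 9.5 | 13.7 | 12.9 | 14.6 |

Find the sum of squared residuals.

SSE = 5

t=1: ŷ = 8 + 0.6·1 = 8.6; r = 8.6 − 8.6 = 0
t=3: ŷ = 8 + 0.6·3 = 9.8; r = 10.3 − 9.8 = 0.5
t=5: ŷ = 8 + 0.6·5 = 11; r = 9.5 − 11 = -1.5
t=7: ŷ = 8 + 0.6·7 = 12.2; r = 13.7 − 12.2 = 1.5
t=9: ŷ = 8 + 0.6·9 = 13.4; r = 12.9 − 13.4 = -0.5
t=11: ŷ = 8 + 0.6·11 = 14.6; r = 14.6 − 14.6 = 0
SSE = 0 + 0.25 + 2.25 + 2.25 + 0.25 + 0 = 5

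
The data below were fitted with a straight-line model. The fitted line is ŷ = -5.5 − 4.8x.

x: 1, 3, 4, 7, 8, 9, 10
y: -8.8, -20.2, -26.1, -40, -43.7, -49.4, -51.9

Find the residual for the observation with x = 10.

ŷ = -5.5 − 4.8·10 = -53.5
r = -51.9 − (-53.5) = 1.6

r = 1.6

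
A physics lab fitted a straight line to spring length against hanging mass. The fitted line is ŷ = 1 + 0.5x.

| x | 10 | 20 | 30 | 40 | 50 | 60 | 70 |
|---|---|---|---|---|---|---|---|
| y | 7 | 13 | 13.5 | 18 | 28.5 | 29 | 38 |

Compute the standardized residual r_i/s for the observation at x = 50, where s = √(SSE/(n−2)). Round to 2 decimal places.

x=10: ŷ = 1 + 0.5·10 = 6; r = 7 − 6 = 1
x=20: ŷ = 1 + 0.5·20 = 11; r = 13 − 11 = 2
x=30: ŷ = 1 + 0.5·30 = 16; r = 13.5 − 16 = -2.5
x=40: ŷ = 1 + 0.5·40 = 21; r = 18 − 21 = -3
x=50: ŷ = 1 + 0.5·50 = 26; r = 28.5 − 26 = 2.5
x=60: ŷ = 1 + 0.5·60 = 31; r = 29 − 31 = -2
x=70: ŷ = 1 + 0.5·70 = 36; r = 38 − 36 = 2
SSE = 1 + 4 + 6.25 + 9 + 6.25 + 4 + 4 = 34.5
s = √(34.5/5) = 2.62679
r/s = 2.5 / 2.62679 = 0.95

0.95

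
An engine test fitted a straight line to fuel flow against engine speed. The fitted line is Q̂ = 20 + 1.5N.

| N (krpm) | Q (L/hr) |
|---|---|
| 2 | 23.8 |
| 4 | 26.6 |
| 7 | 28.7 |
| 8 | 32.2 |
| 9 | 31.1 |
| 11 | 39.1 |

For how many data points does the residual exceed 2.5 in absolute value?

N=2: Q̂ = 20 + 1.5·2 = 23; e = 23.8 − 23 = 0.8
N=4: Q̂ = 20 + 1.5·4 = 26; e = 26.6 − 26 = 0.6
N=7: Q̂ = 20 + 1.5·7 = 30.5; e = 28.7 − 30.5 = -1.8
N=8: Q̂ = 20 + 1.5·8 = 32; e = 32.2 − 32 = 0.2
N=9: Q̂ = 20 + 1.5·9 = 33.5; e = 31.1 − 33.5 = -2.4
N=11: Q̂ = 20 + 1.5·11 = 36.5; e = 39.1 − 36.5 = 2.6
|e| > 2.5: N=11 (|e|=2.6) → 1

1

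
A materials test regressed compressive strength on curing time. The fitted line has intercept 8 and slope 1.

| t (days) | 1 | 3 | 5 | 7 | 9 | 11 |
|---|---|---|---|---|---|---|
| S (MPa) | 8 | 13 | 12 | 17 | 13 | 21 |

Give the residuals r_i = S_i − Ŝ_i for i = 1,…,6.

-1, 2, -1, 2, -4, 2

t=1: Ŝ = 8 + 1 = 9; r = 8 − 9 = -1
t=3: Ŝ = 8 + 3 = 11; r = 13 − 11 = 2
t=5: Ŝ = 8 + 5 = 13; r = 12 − 13 = -1
t=7: Ŝ = 8 + 7 = 15; r = 17 − 15 = 2
t=9: Ŝ = 8 + 9 = 17; r = 13 − 17 = -4
t=11: Ŝ = 8 + 11 = 19; r = 21 − 19 = 2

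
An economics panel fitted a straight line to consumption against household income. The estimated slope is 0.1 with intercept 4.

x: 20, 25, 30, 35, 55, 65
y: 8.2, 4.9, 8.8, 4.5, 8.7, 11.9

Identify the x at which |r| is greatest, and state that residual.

x = 35, r = -3

x=20: ŷ = 4 + 0.1·20 = 6; r = 8.2 − 6 = 2.2
x=25: ŷ = 4 + 0.1·25 = 6.5; r = 4.9 − 6.5 = -1.6
x=30: ŷ = 4 + 0.1·30 = 7; r = 8.8 − 7 = 1.8
x=35: ŷ = 4 + 0.1·35 = 7.5; r = 4.5 − 7.5 = -3
x=55: ŷ = 4 + 0.1·55 = 9.5; r = 8.7 − 9.5 = -0.8
x=65: ŷ = 4 + 0.1·65 = 10.5; r = 11.9 − 10.5 = 1.4
Largest |r| is 3 at x = 35, residual -3.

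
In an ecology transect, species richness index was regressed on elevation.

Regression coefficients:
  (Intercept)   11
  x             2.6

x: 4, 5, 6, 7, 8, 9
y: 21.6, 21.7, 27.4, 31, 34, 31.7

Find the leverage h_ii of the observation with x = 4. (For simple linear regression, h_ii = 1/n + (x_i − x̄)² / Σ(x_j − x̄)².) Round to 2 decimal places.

h = 0.52

x̄ = (4 + 5 + 6 + 7 + 8 + 9)/6 = 6.5
Σ(x − x̄)² = 6.25 + 2.25 + 0.25 + 0.25 + 2.25 + 6.25 = 17.5
h = 1/6 + (-2.5)²/17.5 = 0.166667 + 0.357143 = 0.52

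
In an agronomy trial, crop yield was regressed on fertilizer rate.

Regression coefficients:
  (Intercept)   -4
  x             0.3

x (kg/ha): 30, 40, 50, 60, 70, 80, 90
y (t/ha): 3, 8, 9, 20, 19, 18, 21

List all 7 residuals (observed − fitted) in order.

x=30: ŷ = -4 + 0.3·30 = 5; e = 3 − 5 = -2
x=40: ŷ = -4 + 0.3·40 = 8; e = 8 − 8 = 0
x=50: ŷ = -4 + 0.3·50 = 11; e = 9 − 11 = -2
x=60: ŷ = -4 + 0.3·60 = 14; e = 20 − 14 = 6
x=70: ŷ = -4 + 0.3·70 = 17; e = 19 − 17 = 2
x=80: ŷ = -4 + 0.3·80 = 20; e = 18 − 20 = -2
x=90: ŷ = -4 + 0.3·90 = 23; e = 21 − 23 = -2

-2, 0, -2, 6, 2, -2, -2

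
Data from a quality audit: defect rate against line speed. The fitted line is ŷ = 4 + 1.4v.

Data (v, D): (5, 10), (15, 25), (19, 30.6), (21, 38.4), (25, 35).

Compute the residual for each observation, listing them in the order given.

v=5: ŷ = 4 + 1.4·5 = 11; r = 10 − 11 = -1
v=15: ŷ = 4 + 1.4·15 = 25; r = 25 − 25 = 0
v=19: ŷ = 4 + 1.4·19 = 30.6; r = 30.6 − 30.6 = 0
v=21: ŷ = 4 + 1.4·21 = 33.4; r = 38.4 − 33.4 = 5
v=25: ŷ = 4 + 1.4·25 = 39; r = 35 − 39 = -4

-1, 0, 0, 5, -4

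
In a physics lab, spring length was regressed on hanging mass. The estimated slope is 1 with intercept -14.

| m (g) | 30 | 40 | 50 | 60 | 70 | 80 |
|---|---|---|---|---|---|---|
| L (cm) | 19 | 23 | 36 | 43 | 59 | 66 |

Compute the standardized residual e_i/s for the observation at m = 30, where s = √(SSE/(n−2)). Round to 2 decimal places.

1.00

m=30: L̂ = -14 + 30 = 16; e = 19 − 16 = 3
m=40: L̂ = -14 + 40 = 26; e = 23 − 26 = -3
m=50: L̂ = -14 + 50 = 36; e = 36 − 36 = 0
m=60: L̂ = -14 + 60 = 46; e = 43 − 46 = -3
m=70: L̂ = -14 + 70 = 56; e = 59 − 56 = 3
m=80: L̂ = -14 + 80 = 66; e = 66 − 66 = 0
SSE = 9 + 9 + 0 + 9 + 9 + 0 = 36
s = √(36/4) = 3
e/s = 3 / 3 = 1.00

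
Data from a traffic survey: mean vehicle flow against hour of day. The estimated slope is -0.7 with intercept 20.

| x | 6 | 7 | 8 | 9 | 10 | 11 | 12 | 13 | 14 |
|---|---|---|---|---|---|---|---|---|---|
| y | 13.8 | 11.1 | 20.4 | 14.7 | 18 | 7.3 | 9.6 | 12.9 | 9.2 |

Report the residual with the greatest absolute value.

x=6: ŷ = 20 − 0.7·6 = 15.8; r = 13.8 − 15.8 = -2
x=7: ŷ = 20 − 0.7·7 = 15.1; r = 11.1 − 15.1 = -4
x=8: ŷ = 20 − 0.7·8 = 14.4; r = 20.4 − 14.4 = 6
x=9: ŷ = 20 − 0.7·9 = 13.7; r = 14.7 − 13.7 = 1
x=10: ŷ = 20 − 0.7·10 = 13; r = 18 − 13 = 5
x=11: ŷ = 20 − 0.7·11 = 12.3; r = 7.3 − 12.3 = -5
x=12: ŷ = 20 − 0.7·12 = 11.6; r = 9.6 − 11.6 = -2
x=13: ŷ = 20 − 0.7·13 = 10.9; r = 12.9 − 10.9 = 2
x=14: ŷ = 20 − 0.7·14 = 10.2; r = 9.2 − 10.2 = -1
Largest |r| is 6 at x = 8, residual 6.

r = 6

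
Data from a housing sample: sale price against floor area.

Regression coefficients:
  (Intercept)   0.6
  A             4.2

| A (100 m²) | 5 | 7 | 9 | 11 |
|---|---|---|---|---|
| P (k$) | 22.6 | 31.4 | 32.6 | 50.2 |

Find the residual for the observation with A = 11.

e = 3.4

ŷ = 0.6 + 4.2·11 = 46.8
e = 50.2 − 46.8 = 3.4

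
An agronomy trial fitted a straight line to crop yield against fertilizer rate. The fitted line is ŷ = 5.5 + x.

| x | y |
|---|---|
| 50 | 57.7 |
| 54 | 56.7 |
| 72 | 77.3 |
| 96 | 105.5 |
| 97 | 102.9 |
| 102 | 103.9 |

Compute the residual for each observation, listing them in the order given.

x=50: ŷ = 5.5 + 50 = 55.5; e = 57.7 − 55.5 = 2.2
x=54: ŷ = 5.5 + 54 = 59.5; e = 56.7 − 59.5 = -2.8
x=72: ŷ = 5.5 + 72 = 77.5; e = 77.3 − 77.5 = -0.2
x=96: ŷ = 5.5 + 96 = 101.5; e = 105.5 − 101.5 = 4
x=97: ŷ = 5.5 + 97 = 102.5; e = 102.9 − 102.5 = 0.4
x=102: ŷ = 5.5 + 102 = 107.5; e = 103.9 − 107.5 = -3.6

2.2, -2.8, -0.2, 4, 0.4, -3.6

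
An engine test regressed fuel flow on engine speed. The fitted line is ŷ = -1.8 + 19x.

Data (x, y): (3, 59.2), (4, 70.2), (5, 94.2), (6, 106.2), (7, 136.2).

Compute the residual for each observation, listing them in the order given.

x=3: ŷ = -1.8 + 19·3 = 55.2; r = 59.2 − 55.2 = 4
x=4: ŷ = -1.8 + 19·4 = 74.2; r = 70.2 − 74.2 = -4
x=5: ŷ = -1.8 + 19·5 = 93.2; r = 94.2 − 93.2 = 1
x=6: ŷ = -1.8 + 19·6 = 112.2; r = 106.2 − 112.2 = -6
x=7: ŷ = -1.8 + 19·7 = 131.2; r = 136.2 − 131.2 = 5

4, -4, 1, -6, 5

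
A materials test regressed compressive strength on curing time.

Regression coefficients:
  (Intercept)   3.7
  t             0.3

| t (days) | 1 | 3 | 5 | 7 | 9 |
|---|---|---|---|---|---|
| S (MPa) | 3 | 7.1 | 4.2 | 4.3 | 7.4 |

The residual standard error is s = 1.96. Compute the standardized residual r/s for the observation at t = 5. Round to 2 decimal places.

-0.51

Ŝ = 3.7 + 0.3·5 = 5.2
r = 4.2 − 5.2 = -1
r/s = -1 / 1.96 = -0.51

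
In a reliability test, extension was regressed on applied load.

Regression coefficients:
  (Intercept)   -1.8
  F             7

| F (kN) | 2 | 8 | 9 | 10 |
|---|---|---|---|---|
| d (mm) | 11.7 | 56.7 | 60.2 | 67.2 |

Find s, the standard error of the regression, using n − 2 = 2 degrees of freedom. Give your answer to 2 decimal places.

F=2: ŷ = -1.8 + 7·2 = 12.2; e = 11.7 − 12.2 = -0.5
F=8: ŷ = -1.8 + 7·8 = 54.2; e = 56.7 − 54.2 = 2.5
F=9: ŷ = -1.8 + 7·9 = 61.2; e = 60.2 − 61.2 = -1
F=10: ŷ = -1.8 + 7·10 = 68.2; e = 67.2 − 68.2 = -1
SSE = 0.25 + 6.25 + 1 + 1 = 8.5
s = √(8.5/2) = √4.25 ≈ 2.06

s = 2.06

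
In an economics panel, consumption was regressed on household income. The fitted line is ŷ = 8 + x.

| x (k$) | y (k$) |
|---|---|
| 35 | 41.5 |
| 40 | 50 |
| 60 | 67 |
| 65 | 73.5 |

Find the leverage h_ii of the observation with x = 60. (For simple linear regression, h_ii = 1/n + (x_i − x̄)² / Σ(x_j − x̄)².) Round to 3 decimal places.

h = 0.404

x̄ = (35 + 40 + 60 + 65)/4 = 50
Σ(x − x̄)² = 225 + 100 + 100 + 225 = 650
h = 1/4 + (10)²/650 = 0.25 + 0.153846 = 0.404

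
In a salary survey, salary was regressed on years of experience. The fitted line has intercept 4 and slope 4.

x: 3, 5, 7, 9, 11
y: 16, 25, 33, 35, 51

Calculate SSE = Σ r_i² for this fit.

SSE = 36

x=3: ŷ = 4 + 4·3 = 16; r = 16 − 16 = 0
x=5: ŷ = 4 + 4·5 = 24; r = 25 − 24 = 1
x=7: ŷ = 4 + 4·7 = 32; r = 33 − 32 = 1
x=9: ŷ = 4 + 4·9 = 40; r = 35 − 40 = -5
x=11: ŷ = 4 + 4·11 = 48; r = 51 − 48 = 3
SSE = 0 + 1 + 1 + 25 + 9 = 36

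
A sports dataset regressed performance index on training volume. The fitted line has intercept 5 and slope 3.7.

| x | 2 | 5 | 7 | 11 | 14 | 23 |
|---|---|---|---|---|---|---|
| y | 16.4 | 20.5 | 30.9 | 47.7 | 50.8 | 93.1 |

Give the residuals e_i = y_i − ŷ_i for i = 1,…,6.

4, -3, 0, 2, -6, 3

x=2: ŷ = 5 + 3.7·2 = 12.4; e = 16.4 − 12.4 = 4
x=5: ŷ = 5 + 3.7·5 = 23.5; e = 20.5 − 23.5 = -3
x=7: ŷ = 5 + 3.7·7 = 30.9; e = 30.9 − 30.9 = 0
x=11: ŷ = 5 + 3.7·11 = 45.7; e = 47.7 − 45.7 = 2
x=14: ŷ = 5 + 3.7·14 = 56.8; e = 50.8 − 56.8 = -6
x=23: ŷ = 5 + 3.7·23 = 90.1; e = 93.1 − 90.1 = 3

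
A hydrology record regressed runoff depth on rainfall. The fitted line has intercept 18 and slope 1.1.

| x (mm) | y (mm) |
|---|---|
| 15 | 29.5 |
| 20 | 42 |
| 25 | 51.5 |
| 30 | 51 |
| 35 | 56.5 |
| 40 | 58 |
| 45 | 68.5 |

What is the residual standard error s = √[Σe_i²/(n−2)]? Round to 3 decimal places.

x=15: ŷ = 18 + 1.1·15 = 34.5; e = 29.5 − 34.5 = -5
x=20: ŷ = 18 + 1.1·20 = 40; e = 42 − 40 = 2
x=25: ŷ = 18 + 1.1·25 = 45.5; e = 51.5 − 45.5 = 6
x=30: ŷ = 18 + 1.1·30 = 51; e = 51 − 51 = 0
x=35: ŷ = 18 + 1.1·35 = 56.5; e = 56.5 − 56.5 = 0
x=40: ŷ = 18 + 1.1·40 = 62; e = 58 − 62 = -4
x=45: ŷ = 18 + 1.1·45 = 67.5; e = 68.5 − 67.5 = 1
SSE = 25 + 4 + 36 + 0 + 0 + 16 + 1 = 82
s = √(82/5) = √16.4 ≈ 4.050

s = 4.050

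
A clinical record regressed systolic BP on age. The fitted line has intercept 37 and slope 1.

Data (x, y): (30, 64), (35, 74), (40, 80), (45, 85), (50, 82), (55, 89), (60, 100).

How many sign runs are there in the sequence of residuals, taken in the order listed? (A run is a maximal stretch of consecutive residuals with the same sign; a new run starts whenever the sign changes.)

4 runs

x=30: ŷ = 37 + 30 = 67; r = 64 − 67 = -3
x=35: ŷ = 37 + 35 = 72; r = 74 − 72 = 2
x=40: ŷ = 37 + 40 = 77; r = 80 − 77 = 3
x=45: ŷ = 37 + 45 = 82; r = 85 − 82 = 3
x=50: ŷ = 37 + 50 = 87; r = 82 − 87 = -5
x=55: ŷ = 37 + 55 = 92; r = 89 − 92 = -3
x=60: ŷ = 37 + 60 = 97; r = 100 − 97 = 3
Signs: − + + + − − +
Runs: −×1, +×3, −×2, +×1 → 4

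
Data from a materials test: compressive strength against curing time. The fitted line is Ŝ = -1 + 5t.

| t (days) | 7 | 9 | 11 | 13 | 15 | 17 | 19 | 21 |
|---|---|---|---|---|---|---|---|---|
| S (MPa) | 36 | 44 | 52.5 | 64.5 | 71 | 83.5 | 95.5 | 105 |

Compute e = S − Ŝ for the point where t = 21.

Ŝ = -1 + 5·21 = 104
e = 105 − 104 = 1

e = 1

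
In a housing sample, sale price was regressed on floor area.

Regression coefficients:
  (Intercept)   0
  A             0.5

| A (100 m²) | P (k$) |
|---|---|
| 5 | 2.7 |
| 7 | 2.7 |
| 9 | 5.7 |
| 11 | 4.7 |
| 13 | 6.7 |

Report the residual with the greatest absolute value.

e = 1.2

A=5: ŷ = 0.5·5 = 2.5; e = 2.7 − 2.5 = 0.2
A=7: ŷ = 0.5·7 = 3.5; e = 2.7 − 3.5 = -0.8
A=9: ŷ = 0.5·9 = 4.5; e = 5.7 − 4.5 = 1.2
A=11: ŷ = 0.5·11 = 5.5; e = 4.7 − 5.5 = -0.8
A=13: ŷ = 0.5·13 = 6.5; e = 6.7 − 6.5 = 0.2
Largest |e| is 1.2 at A = 9, residual 1.2.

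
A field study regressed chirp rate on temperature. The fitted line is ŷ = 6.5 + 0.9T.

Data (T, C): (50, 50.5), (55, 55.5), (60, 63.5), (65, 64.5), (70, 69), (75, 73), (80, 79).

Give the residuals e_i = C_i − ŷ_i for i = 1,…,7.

T=50: ŷ = 6.5 + 0.9·50 = 51.5; e = 50.5 − 51.5 = -1
T=55: ŷ = 6.5 + 0.9·55 = 56; e = 55.5 − 56 = -0.5
T=60: ŷ = 6.5 + 0.9·60 = 60.5; e = 63.5 − 60.5 = 3
T=65: ŷ = 6.5 + 0.9·65 = 65; e = 64.5 − 65 = -0.5
T=70: ŷ = 6.5 + 0.9·70 = 69.5; e = 69 − 69.5 = -0.5
T=75: ŷ = 6.5 + 0.9·75 = 74; e = 73 − 74 = -1
T=80: ŷ = 6.5 + 0.9·80 = 78.5; e = 79 − 78.5 = 0.5

-1, -0.5, 3, -0.5, -0.5, -1, 0.5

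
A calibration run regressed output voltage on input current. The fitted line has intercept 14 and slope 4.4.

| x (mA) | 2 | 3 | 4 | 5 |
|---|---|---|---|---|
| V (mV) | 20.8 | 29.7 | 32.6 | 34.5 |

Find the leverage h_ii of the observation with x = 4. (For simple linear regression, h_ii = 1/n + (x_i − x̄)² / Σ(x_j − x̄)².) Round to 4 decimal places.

h = 0.3000

x̄ = (2 + 3 + 4 + 5)/4 = 3.5
Σ(x − x̄)² = 2.25 + 0.25 + 0.25 + 2.25 = 5
h = 1/4 + (0.5)²/5 = 0.25 + 0.05 = 0.3000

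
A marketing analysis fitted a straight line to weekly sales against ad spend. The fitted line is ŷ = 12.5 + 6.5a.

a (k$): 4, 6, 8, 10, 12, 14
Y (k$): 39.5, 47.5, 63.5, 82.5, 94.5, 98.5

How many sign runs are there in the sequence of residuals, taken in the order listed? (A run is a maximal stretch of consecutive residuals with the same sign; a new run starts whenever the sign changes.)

4 runs

a=4: ŷ = 12.5 + 6.5·4 = 38.5; e = 39.5 − 38.5 = 1
a=6: ŷ = 12.5 + 6.5·6 = 51.5; e = 47.5 − 51.5 = -4
a=8: ŷ = 12.5 + 6.5·8 = 64.5; e = 63.5 − 64.5 = -1
a=10: ŷ = 12.5 + 6.5·10 = 77.5; e = 82.5 − 77.5 = 5
a=12: ŷ = 12.5 + 6.5·12 = 90.5; e = 94.5 − 90.5 = 4
a=14: ŷ = 12.5 + 6.5·14 = 103.5; e = 98.5 − 103.5 = -5
Signs: + − − + + −
Runs: +×1, −×2, +×2, −×1 → 4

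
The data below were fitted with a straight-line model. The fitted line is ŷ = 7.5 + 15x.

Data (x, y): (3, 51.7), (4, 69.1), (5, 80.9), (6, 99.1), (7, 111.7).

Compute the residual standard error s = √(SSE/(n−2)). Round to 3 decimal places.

s = 1.728

x=3: ŷ = 7.5 + 15·3 = 52.5; r = 51.7 − 52.5 = -0.8
x=4: ŷ = 7.5 + 15·4 = 67.5; r = 69.1 − 67.5 = 1.6
x=5: ŷ = 7.5 + 15·5 = 82.5; r = 80.9 − 82.5 = -1.6
x=6: ŷ = 7.5 + 15·6 = 97.5; r = 99.1 − 97.5 = 1.6
x=7: ŷ = 7.5 + 15·7 = 112.5; r = 111.7 − 112.5 = -0.8
SSE = 0.64 + 2.56 + 2.56 + 2.56 + 0.64 = 8.96
s = √(8.96/3) = √2.98667 ≈ 1.728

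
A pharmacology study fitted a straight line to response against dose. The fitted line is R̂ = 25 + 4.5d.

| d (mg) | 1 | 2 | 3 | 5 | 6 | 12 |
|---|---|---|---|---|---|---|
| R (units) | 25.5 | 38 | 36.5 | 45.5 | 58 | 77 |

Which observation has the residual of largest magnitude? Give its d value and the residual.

d = 6, e = 6

d=1: R̂ = 25 + 4.5·1 = 29.5; e = 25.5 − 29.5 = -4
d=2: R̂ = 25 + 4.5·2 = 34; e = 38 − 34 = 4
d=3: R̂ = 25 + 4.5·3 = 38.5; e = 36.5 − 38.5 = -2
d=5: R̂ = 25 + 4.5·5 = 47.5; e = 45.5 − 47.5 = -2
d=6: R̂ = 25 + 4.5·6 = 52; e = 58 − 52 = 6
d=12: R̂ = 25 + 4.5·12 = 79; e = 77 − 79 = -2
Largest |e| is 6 at d = 6, residual 6.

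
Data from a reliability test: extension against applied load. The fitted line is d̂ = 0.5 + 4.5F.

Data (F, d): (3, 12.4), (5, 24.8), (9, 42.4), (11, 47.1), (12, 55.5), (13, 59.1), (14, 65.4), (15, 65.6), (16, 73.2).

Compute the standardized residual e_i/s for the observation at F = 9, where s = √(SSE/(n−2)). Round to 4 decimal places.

0.7123

F=3: d̂ = 0.5 + 4.5·3 = 14; e = 12.4 − 14 = -1.6
F=5: d̂ = 0.5 + 4.5·5 = 23; e = 24.8 − 23 = 1.8
F=9: d̂ = 0.5 + 4.5·9 = 41; e = 42.4 − 41 = 1.4
F=11: d̂ = 0.5 + 4.5·11 = 50; e = 47.1 − 50 = -2.9
F=12: d̂ = 0.5 + 4.5·12 = 54.5; e = 55.5 − 54.5 = 1
F=13: d̂ = 0.5 + 4.5·13 = 59; e = 59.1 − 59 = 0.1
F=14: d̂ = 0.5 + 4.5·14 = 63.5; e = 65.4 − 63.5 = 1.9
F=15: d̂ = 0.5 + 4.5·15 = 68; e = 65.6 − 68 = -2.4
F=16: d̂ = 0.5 + 4.5·16 = 72.5; e = 73.2 − 72.5 = 0.7
SSE = 2.56 + 3.24 + 1.96 + 8.41 + 1 + 0.01 + 3.61 + 5.76 + 0.49 = 27.04
s = √(27.04/7) = 1.96542
e/s = 1.4 / 1.96542 = 0.7123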